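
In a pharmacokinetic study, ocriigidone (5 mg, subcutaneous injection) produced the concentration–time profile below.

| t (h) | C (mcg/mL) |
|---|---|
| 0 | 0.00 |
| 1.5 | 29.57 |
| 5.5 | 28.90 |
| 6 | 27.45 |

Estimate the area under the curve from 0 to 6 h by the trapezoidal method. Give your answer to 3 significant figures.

AUC = 153 mcg/mL·h

Trapezoidal AUC_0→6:
  [0→1.5]: (0.00+29.57)/2 × 1.5 = 22.1775
  [1.5→5.5]: (29.57+28.90)/2 × 4 = 116.94
  [5.5→6]: (28.90+27.45)/2 × 0.5 = 14.0875
  Sum = 153.205 mcg/mL·h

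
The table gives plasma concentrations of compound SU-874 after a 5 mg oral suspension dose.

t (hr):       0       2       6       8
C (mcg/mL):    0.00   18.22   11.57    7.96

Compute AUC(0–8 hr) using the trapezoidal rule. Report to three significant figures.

Trapezoidal AUC_0→8:
  [0→2]: (0.00+18.22)/2 × 2 = 18.22
  [2→6]: (18.22+11.57)/2 × 4 = 59.58
  [6→8]: (11.57+7.96)/2 × 2 = 19.53
  Sum = 97.33 mcg/mL·hr

AUC = 97.3 mcg/mL·hr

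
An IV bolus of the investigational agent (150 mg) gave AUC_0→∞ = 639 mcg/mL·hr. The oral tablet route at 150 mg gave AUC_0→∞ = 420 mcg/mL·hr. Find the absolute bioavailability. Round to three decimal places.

F = (AUC_ev / D_ev) / (AUC_iv / D_iv)
  = (420/150) / (639/150)
  = 2.8 / 4.26 = 0.6573

F = 0.657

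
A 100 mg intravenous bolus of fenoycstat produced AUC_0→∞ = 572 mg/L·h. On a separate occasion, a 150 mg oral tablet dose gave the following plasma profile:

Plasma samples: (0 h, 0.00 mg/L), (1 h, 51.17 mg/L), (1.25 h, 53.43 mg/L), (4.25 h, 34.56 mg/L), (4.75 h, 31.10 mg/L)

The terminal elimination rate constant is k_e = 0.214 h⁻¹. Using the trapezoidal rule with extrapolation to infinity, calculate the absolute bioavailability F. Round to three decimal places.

F = 0.387

Trapezoidal AUC_0→4.75 (oral tablet):
  [0→1]: (0.00+51.17)/2 × 1 = 25.585
  [1→1.25]: (51.17+53.43)/2 × 0.25 = 13.075
  [1.25→4.25]: (53.43+34.56)/2 × 3 = 131.985
  [4.25→4.75]: (34.56+31.10)/2 × 0.5 = 16.415
  Sum = 187.06 mg/L·h
Tail: C_last/k_e = 31.10/0.214 = 145.327
AUC_0→∞ (oral tablet) = 187.06 + 145.327 = 332.387 mg/L·h
F = (AUC_ev/D_ev)/(AUC_iv/D_iv) = (332.387/150)/(572/100) = 2.21591/5.72 = 0.3874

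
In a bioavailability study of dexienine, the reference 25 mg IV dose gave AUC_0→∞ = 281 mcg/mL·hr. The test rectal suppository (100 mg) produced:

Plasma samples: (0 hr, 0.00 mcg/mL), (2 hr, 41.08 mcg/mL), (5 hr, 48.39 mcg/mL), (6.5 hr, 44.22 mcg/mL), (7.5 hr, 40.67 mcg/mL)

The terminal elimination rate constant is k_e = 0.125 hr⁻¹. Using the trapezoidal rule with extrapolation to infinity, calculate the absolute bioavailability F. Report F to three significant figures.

Trapezoidal AUC_0→7.5 (rectal suppository):
  [0→2]: (0.00+41.08)/2 × 2 = 41.08
  [2→5]: (41.08+48.39)/2 × 3 = 134.205
  [5→6.5]: (48.39+44.22)/2 × 1.5 = 69.4575
  [6.5→7.5]: (44.22+40.67)/2 × 1 = 42.445
  Sum = 287.1875 mcg/mL·hr
Tail: C_last/k_e = 40.67/0.125 = 325.360
AUC_0→∞ (rectal suppository) = 287.1875 + 325.360 = 612.5475 mcg/mL·hr
F = (AUC_ev/D_ev)/(AUC_iv/D_iv) = (612.5475/100)/(281/25) = 6.125475/11.24 = 0.5450

F = 0.545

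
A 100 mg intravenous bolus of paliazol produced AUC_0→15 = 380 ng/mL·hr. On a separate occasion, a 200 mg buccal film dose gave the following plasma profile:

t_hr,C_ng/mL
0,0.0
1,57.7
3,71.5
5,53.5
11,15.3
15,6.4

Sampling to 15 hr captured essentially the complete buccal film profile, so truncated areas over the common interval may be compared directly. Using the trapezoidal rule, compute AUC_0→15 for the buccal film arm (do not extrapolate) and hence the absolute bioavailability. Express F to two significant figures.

F = 0.70

Trapezoidal AUC_0→15 (buccal film):
  [0→1]: (0.0+57.7)/2 × 1 = 28.85
  [1→3]: (57.7+71.5)/2 × 2 = 129.2
  [3→5]: (71.5+53.5)/2 × 2 = 125.0
  [5→11]: (53.5+15.3)/2 × 6 = 206.4
  [11→15]: (15.3+6.4)/2 × 4 = 43.4
  Sum = 532.85 ng/mL·hr
F = (AUC_ev/D_ev)/(AUC_iv/D_iv) = (532.85/200)/(380/100) = 2.66425/3.8 = 0.7011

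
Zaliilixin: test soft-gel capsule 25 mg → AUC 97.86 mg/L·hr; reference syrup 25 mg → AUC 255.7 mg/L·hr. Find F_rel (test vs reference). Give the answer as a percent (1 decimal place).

F_rel = 38.3%

F_rel = (AUC_test/D_test) / (AUC_ref/D_ref)
      = (97.86/25) / (255.7/25)
      = 3.9144 / 10.228 = 0.3827 = 38.27%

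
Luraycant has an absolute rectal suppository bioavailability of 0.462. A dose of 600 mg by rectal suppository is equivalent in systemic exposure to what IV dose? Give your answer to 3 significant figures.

D_iv = 277 mg

Systemic exposure from an extravascular dose = F × D_ev, so the equivalent IV dose is F × D_ev.
D_iv = F × D_ev = 0.462 × 600 = 277.2 mg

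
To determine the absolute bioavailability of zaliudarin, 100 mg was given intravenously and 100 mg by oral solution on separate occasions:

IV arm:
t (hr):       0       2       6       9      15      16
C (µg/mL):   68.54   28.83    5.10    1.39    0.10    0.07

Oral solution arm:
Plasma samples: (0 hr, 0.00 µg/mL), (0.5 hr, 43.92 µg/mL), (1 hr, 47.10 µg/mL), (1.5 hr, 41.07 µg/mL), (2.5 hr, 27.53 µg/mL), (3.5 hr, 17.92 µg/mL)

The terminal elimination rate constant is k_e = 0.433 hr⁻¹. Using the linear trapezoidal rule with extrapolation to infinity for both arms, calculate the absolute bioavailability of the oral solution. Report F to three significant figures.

Trapezoidal AUC_0→16 (IV):
  [0→2]: (68.54+28.83)/2 × 2 = 97.37
  [2→6]: (28.83+5.10)/2 × 4 = 67.86
  [6→9]: (5.10+1.39)/2 × 3 = 9.735
  [9→15]: (1.39+0.10)/2 × 6 = 4.47
  [15→16]: (0.10+0.07)/2 × 1 = 0.085
  Sum = 179.52 µg/mL·hr
IV tail: 0.07/0.433 = 0.162; AUC_iv,0→∞ = 179.52 + 0.162 = 179.682 µg/mL·hr
Trapezoidal AUC_0→3.5 (oral solution):
  [0→0.5]: (0.00+43.92)/2 × 0.5 = 10.98
  [0.5→1]: (43.92+47.10)/2 × 0.5 = 22.755
  [1→1.5]: (47.10+41.07)/2 × 0.5 = 22.0425
  [1.5→2.5]: (41.07+27.53)/2 × 1 = 34.3
  [2.5→3.5]: (27.53+17.92)/2 × 1 = 22.725
  Sum = 112.8025 µg/mL·hr
oral solution tail: 17.92/0.433 = 41.386; AUC_ev,0→∞ = 112.8025 + 41.386 = 154.1885 µg/mL·hr
F = (AUC_ev/D_ev)/(AUC_iv/D_iv) = (154.1885/100)/(179.682/100) = 1.541885/1.79682 = 0.8581

F = 0.858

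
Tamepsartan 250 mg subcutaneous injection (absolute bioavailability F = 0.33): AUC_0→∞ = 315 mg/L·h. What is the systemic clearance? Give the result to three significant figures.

CL = F × Dose / AUC_0→∞
   = 0.33 × 250 / 315 = 0.261905 L/h

CL = 0.262 L/h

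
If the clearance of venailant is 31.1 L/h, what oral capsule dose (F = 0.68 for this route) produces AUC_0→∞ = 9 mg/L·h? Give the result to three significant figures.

Dose = CL × AUC_0→∞ / F
     = 31.1 × 9 / 0.68 = 411.618 mg

Dose = 412 mg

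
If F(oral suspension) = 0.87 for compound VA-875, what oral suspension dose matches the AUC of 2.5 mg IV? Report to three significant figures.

D_oral = 2.87 mg

For equal systemic exposure: F × D_ev = D_iv
D_ev = D_iv / F = 2.5 / 0.87 = 2.87356 mg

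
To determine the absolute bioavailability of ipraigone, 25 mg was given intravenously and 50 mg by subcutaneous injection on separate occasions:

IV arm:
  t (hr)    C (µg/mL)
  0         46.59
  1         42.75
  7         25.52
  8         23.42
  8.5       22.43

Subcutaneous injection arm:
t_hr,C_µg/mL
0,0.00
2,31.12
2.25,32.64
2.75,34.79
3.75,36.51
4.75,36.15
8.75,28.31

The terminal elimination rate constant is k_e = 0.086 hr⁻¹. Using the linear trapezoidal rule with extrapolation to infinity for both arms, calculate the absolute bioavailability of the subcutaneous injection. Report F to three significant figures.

Trapezoidal AUC_0→8.5 (IV):
  [0→1]: (46.59+42.75)/2 × 1 = 44.67
  [1→7]: (42.75+25.52)/2 × 6 = 204.81
  [7→8]: (25.52+23.42)/2 × 1 = 24.47
  [8→8.5]: (23.42+22.43)/2 × 0.5 = 11.4625
  Sum = 285.4125 µg/mL·hr
IV tail: 22.43/0.086 = 260.814; AUC_iv,0→∞ = 285.4125 + 260.814 = 546.2265 µg/mL·hr
Trapezoidal AUC_0→8.75 (subcutaneous injection):
  [0→2]: (0.00+31.12)/2 × 2 = 31.12
  [2→2.25]: (31.12+32.64)/2 × 0.25 = 7.97
  [2.25→2.75]: (32.64+34.79)/2 × 0.5 = 16.8575
  [2.75→3.75]: (34.79+36.51)/2 × 1 = 35.65
  [3.75→4.75]: (36.51+36.15)/2 × 1 = 36.33
  [4.75→8.75]: (36.15+28.31)/2 × 4 = 128.92
  Sum = 256.8475 µg/mL·hr
subcutaneous injection tail: 28.31/0.086 = 329.186; AUC_ev,0→∞ = 256.8475 + 329.186 = 586.0335 µg/mL·hr
F = (AUC_ev/D_ev)/(AUC_iv/D_iv) = (586.0335/50)/(546.2265/25) = 11.72067/21.84906 = 0.5364

F = 0.536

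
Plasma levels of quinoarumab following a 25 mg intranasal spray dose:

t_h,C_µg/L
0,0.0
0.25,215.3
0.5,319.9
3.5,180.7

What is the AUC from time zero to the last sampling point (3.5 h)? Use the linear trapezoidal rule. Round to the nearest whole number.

AUC = 845 µg/L·h

Trapezoidal AUC_0→3.5:
  [0→0.25]: (0.0+215.3)/2 × 0.25 = 26.9125
  [0.25→0.5]: (215.3+319.9)/2 × 0.25 = 66.9
  [0.5→3.5]: (319.9+180.7)/2 × 3 = 750.9
  Sum = 844.7125 µg/L·h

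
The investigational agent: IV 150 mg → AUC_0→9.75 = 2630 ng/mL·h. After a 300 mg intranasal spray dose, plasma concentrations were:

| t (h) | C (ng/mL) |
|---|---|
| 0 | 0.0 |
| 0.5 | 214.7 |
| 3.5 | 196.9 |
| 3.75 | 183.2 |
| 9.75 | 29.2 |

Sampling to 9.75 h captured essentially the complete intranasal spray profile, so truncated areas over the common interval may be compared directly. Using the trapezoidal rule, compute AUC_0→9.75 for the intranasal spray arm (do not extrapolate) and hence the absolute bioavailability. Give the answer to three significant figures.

Trapezoidal AUC_0→9.75 (intranasal spray):
  [0→0.5]: (0.0+214.7)/2 × 0.5 = 53.675
  [0.5→3.5]: (214.7+196.9)/2 × 3 = 617.4
  [3.5→3.75]: (196.9+183.2)/2 × 0.25 = 47.5125
  [3.75→9.75]: (183.2+29.2)/2 × 6 = 637.2
  Sum = 1355.7875 ng/mL·h
F = (AUC_ev/D_ev)/(AUC_iv/D_iv) = (1355.7875/300)/(2630/150) = 4.51929/17.5333 = 0.2578

F = 0.258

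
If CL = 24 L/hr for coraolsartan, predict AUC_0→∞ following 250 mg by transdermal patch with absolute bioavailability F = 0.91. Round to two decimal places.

AUC = 9.48 mg/L·hr

AUC_0→∞ = F × Dose / CL
        = 0.91 × 250 / 24 = 9.47917 mg/L·hr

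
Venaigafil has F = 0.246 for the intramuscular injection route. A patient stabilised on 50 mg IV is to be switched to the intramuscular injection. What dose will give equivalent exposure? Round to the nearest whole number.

For equal systemic exposure: F × D_ev = D_iv
D_ev = D_iv / F = 50 / 0.246 = 203.252 mg

D_intramuscular = 203 mg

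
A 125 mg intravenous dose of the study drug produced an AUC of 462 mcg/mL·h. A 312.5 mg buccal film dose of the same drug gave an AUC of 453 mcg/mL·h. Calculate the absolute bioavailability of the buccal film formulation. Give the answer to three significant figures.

F = (AUC_ev / D_ev) / (AUC_iv / D_iv)
  = (453/312.5) / (462/125)
  = 1.4496 / 3.696 = 0.3922

F = 0.392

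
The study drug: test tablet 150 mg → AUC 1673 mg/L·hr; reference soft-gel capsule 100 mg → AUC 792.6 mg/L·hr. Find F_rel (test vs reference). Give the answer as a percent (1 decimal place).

F_rel = (AUC_test/D_test) / (AUC_ref/D_ref)
      = (1673/150) / (792.6/100)
      = 11.1533 / 7.926 = 1.4072 = 140.72%

F_rel = 140.7%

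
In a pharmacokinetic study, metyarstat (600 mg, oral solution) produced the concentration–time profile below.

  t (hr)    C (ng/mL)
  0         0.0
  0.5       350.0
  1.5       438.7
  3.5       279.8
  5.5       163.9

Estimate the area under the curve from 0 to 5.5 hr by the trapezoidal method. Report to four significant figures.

Trapezoidal AUC_0→5.5:
  [0→0.5]: (0.0+350.0)/2 × 0.5 = 87.5
  [0.5→1.5]: (350.0+438.7)/2 × 1 = 394.35
  [1.5→3.5]: (438.7+279.8)/2 × 2 = 718.5
  [3.5→5.5]: (279.8+163.9)/2 × 2 = 443.7
  Sum = 1644.05 ng/mL·hr

AUC = 1644 ng/mL·hr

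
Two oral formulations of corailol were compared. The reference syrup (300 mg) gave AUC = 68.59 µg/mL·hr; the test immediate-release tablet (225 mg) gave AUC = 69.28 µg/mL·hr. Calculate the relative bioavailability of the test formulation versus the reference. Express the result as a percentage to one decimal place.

F_rel = 134.7%

F_rel = (AUC_test/D_test) / (AUC_ref/D_ref)
      = (69.28/225) / (68.59/300)
      = 0.307911 / 0.228633 = 1.3467 = 134.67%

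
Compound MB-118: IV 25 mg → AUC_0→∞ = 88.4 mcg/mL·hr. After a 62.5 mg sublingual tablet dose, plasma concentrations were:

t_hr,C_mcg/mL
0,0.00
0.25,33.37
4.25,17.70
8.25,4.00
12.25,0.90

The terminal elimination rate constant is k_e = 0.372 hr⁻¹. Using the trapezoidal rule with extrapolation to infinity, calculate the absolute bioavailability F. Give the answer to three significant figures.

Trapezoidal AUC_0→12.25 (sublingual tablet):
  [0→0.25]: (0.00+33.37)/2 × 0.25 = 4.17125
  [0.25→4.25]: (33.37+17.70)/2 × 4 = 102.14
  [4.25→8.25]: (17.70+4.00)/2 × 4 = 43.4
  [8.25→12.25]: (4.00+0.90)/2 × 4 = 9.8
  Sum = 159.51125 mcg/mL·hr
Tail: C_last/k_e = 0.90/0.372 = 2.419
AUC_0→∞ (sublingual tablet) = 159.51125 + 2.419 = 161.93025 mcg/mL·hr
F = (AUC_ev/D_ev)/(AUC_iv/D_iv) = (161.93025/62.5)/(88.4/25) = 2.590884/3.536 = 0.7327

F = 0.733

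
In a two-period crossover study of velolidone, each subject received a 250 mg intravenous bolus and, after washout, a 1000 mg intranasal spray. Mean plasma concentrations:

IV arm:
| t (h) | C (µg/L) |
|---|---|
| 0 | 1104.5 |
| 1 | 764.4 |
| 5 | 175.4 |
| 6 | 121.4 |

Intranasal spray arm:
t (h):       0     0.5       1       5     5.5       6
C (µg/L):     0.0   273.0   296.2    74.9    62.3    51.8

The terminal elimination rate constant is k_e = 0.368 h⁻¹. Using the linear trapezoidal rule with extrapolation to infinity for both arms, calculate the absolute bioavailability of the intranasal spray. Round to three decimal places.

F = 0.088

Trapezoidal AUC_0→6 (IV):
  [0→1]: (1104.5+764.4)/2 × 1 = 934.45
  [1→5]: (764.4+175.4)/2 × 4 = 1879.6
  [5→6]: (175.4+121.4)/2 × 1 = 148.4
  Sum = 2962.45 µg/L·h
IV tail: 121.4/0.368 = 329.891; AUC_iv,0→∞ = 2962.45 + 329.891 = 3292.341 µg/L·h
Trapezoidal AUC_0→6 (intranasal spray):
  [0→0.5]: (0.0+273.0)/2 × 0.5 = 68.25
  [0.5→1]: (273.0+296.2)/2 × 0.5 = 142.3
  [1→5]: (296.2+74.9)/2 × 4 = 742.2
  [5→5.5]: (74.9+62.3)/2 × 0.5 = 34.3
  [5.5→6]: (62.3+51.8)/2 × 0.5 = 28.525
  Sum = 1015.575 µg/L·h
intranasal spray tail: 51.8/0.368 = 140.761; AUC_ev,0→∞ = 1015.575 + 140.761 = 1156.336 µg/L·h
F = (AUC_ev/D_ev)/(AUC_iv/D_iv) = (1156.336/1000)/(3292.341/250) = 1.156336/13.169364 = 0.0878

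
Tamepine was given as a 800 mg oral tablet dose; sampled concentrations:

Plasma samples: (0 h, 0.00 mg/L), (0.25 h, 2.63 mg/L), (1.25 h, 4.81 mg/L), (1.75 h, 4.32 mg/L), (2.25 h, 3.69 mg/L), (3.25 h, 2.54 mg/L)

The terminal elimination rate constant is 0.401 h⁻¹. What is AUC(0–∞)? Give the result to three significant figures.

Trapezoidal AUC_0→3.25:
  [0→0.25]: (0.00+2.63)/2 × 0.25 = 0.32875
  [0.25→1.25]: (2.63+4.81)/2 × 1 = 3.72
  [1.25→1.75]: (4.81+4.32)/2 × 0.5 = 2.2825
  [1.75→2.25]: (4.32+3.69)/2 × 0.5 = 2.0025
  [2.25→3.25]: (3.69+2.54)/2 × 1 = 3.115
  Sum = 11.44875 mg/L·h
Extrapolated tail: C_last / k_e = 2.54 / 0.401 = 6.334
AUC_0→∞ = 11.44875 + 6.334 = 17.78275 mg/L·h

AUC = 17.8 mg/L·h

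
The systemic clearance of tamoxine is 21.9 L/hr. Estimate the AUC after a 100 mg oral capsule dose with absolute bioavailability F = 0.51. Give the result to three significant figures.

AUC = 2.33 mg/L·hr

AUC_0→∞ = F × Dose / CL
        = 0.51 × 100 / 21.9 = 2.32877 mg/L·hr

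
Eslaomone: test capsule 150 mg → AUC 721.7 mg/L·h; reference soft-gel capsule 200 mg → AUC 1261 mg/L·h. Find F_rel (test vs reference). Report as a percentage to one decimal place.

F_rel = (AUC_test/D_test) / (AUC_ref/D_ref)
      = (721.7/150) / (1261/200)
      = 4.81133 / 6.305 = 0.7631 = 76.31%

F_rel = 76.3%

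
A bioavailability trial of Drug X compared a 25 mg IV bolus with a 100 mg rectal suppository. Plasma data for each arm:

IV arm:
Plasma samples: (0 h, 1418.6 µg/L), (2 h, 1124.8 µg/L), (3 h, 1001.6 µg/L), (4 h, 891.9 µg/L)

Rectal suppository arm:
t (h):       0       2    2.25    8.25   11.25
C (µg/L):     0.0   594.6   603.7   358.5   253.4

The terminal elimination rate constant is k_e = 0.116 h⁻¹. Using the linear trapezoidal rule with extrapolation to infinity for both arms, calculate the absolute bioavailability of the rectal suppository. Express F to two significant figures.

F = 0.14

Trapezoidal AUC_0→4 (IV):
  [0→2]: (1418.6+1124.8)/2 × 2 = 2543.4
  [2→3]: (1124.8+1001.6)/2 × 1 = 1063.2
  [3→4]: (1001.6+891.9)/2 × 1 = 946.75
  Sum = 4553.35 µg/L·h
IV tail: 891.9/0.116 = 7688.793; AUC_iv,0→∞ = 4553.35 + 7688.793 = 12242.143 µg/L·h
Trapezoidal AUC_0→11.25 (rectal suppository):
  [0→2]: (0.0+594.6)/2 × 2 = 594.6
  [2→2.25]: (594.6+603.7)/2 × 0.25 = 149.7875
  [2.25→8.25]: (603.7+358.5)/2 × 6 = 2886.6
  [8.25→11.25]: (358.5+253.4)/2 × 3 = 917.85
  Sum = 4548.8375 µg/L·h
rectal suppository tail: 253.4/0.116 = 2184.483; AUC_ev,0→∞ = 4548.8375 + 2184.483 = 6733.3205 µg/L·h
F = (AUC_ev/D_ev)/(AUC_iv/D_iv) = (6733.3205/100)/(12242.143/25) = 67.333205/489.68572 = 0.1375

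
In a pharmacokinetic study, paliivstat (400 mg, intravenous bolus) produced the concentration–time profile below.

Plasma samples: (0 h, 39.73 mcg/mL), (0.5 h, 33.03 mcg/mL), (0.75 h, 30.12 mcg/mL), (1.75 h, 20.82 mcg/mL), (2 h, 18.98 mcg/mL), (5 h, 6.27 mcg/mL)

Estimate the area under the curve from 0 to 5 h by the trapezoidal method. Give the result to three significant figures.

AUC = 94.4 mcg/mL·h

Trapezoidal AUC_0→5:
  [0→0.5]: (39.73+33.03)/2 × 0.5 = 18.19
  [0.5→0.75]: (33.03+30.12)/2 × 0.25 = 7.89375
  [0.75→1.75]: (30.12+20.82)/2 × 1 = 25.47
  [1.75→2]: (20.82+18.98)/2 × 0.25 = 4.975
  [2→5]: (18.98+6.27)/2 × 3 = 37.875
  Sum = 94.40375 mcg/mL·h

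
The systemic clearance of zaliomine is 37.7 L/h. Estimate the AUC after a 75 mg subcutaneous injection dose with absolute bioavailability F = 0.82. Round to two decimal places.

AUC = 1.63 mg/L·h

AUC_0→∞ = F × Dose / CL
        = 0.82 × 75 / 37.7 = 1.6313 mg/L·h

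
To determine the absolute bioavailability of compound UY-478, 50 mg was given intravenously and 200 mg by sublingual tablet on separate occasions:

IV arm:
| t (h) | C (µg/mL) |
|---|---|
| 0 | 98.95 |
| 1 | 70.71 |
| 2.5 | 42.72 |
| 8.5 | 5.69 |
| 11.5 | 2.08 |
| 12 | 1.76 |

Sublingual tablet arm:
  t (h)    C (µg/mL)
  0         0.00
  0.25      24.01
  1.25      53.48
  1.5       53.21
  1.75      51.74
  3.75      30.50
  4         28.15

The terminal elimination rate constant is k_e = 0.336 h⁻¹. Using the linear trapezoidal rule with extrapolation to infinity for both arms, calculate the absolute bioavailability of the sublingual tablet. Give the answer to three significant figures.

F = 0.181

Trapezoidal AUC_0→12 (IV):
  [0→1]: (98.95+70.71)/2 × 1 = 84.83
  [1→2.5]: (70.71+42.72)/2 × 1.5 = 85.0725
  [2.5→8.5]: (42.72+5.69)/2 × 6 = 145.23
  [8.5→11.5]: (5.69+2.08)/2 × 3 = 11.655
  [11.5→12]: (2.08+1.76)/2 × 0.5 = 0.96
  Sum = 327.7475 µg/mL·h
IV tail: 1.76/0.336 = 5.238; AUC_iv,0→∞ = 327.7475 + 5.238 = 332.9855 µg/mL·h
Trapezoidal AUC_0→4 (sublingual tablet):
  [0→0.25]: (0.00+24.01)/2 × 0.25 = 3.00125
  [0.25→1.25]: (24.01+53.48)/2 × 1 = 38.745
  [1.25→1.5]: (53.48+53.21)/2 × 0.25 = 13.33625
  [1.5→1.75]: (53.21+51.74)/2 × 0.25 = 13.11875
  [1.75→3.75]: (51.74+30.50)/2 × 2 = 82.24
  [3.75→4]: (30.50+28.15)/2 × 0.25 = 7.33125
  Sum = 157.7725 µg/mL·h
sublingual tablet tail: 28.15/0.336 = 83.780; AUC_ev,0→∞ = 157.7725 + 83.780 = 241.5525 µg/mL·h
F = (AUC_ev/D_ev)/(AUC_iv/D_iv) = (241.5525/200)/(332.9855/50) = 1.2077625/6.65971 = 0.1814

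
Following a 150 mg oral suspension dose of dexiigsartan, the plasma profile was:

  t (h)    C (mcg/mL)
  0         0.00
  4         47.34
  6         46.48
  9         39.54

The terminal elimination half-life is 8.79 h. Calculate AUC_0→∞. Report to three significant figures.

AUC = 819 mcg/mL·h

Trapezoidal AUC_0→9:
  [0→4]: (0.00+47.34)/2 × 4 = 94.68
  [4→6]: (47.34+46.48)/2 × 2 = 93.82
  [6→9]: (46.48+39.54)/2 × 3 = 129.03
  Sum = 317.53 mcg/mL·h
k_e = ln2 / t½ = 0.693147 / 8.79 = 0.0789 h^-1
Extrapolated tail: C_last / k_e = 39.54 / 0.0789 = 501.141
AUC_0→∞ = 317.53 + 501.141 = 818.671 mcg/mL·h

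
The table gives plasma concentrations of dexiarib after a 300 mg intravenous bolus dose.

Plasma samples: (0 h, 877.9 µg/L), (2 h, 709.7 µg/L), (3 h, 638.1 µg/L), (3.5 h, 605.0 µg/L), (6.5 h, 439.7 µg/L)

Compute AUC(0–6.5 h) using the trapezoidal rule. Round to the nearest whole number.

AUC = 4139 µg/L·h

Trapezoidal AUC_0→6.5:
  [0→2]: (877.9+709.7)/2 × 2 = 1587.6
  [2→3]: (709.7+638.1)/2 × 1 = 673.9
  [3→3.5]: (638.1+605.0)/2 × 0.5 = 310.775
  [3.5→6.5]: (605.0+439.7)/2 × 3 = 1567.05
  Sum = 4139.325 µg/L·h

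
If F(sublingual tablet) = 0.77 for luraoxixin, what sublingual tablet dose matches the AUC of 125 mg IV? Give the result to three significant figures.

For equal systemic exposure: F × D_ev = D_iv
D_ev = D_iv / F = 125 / 0.77 = 162.338 mg

D_sublingual = 162 mg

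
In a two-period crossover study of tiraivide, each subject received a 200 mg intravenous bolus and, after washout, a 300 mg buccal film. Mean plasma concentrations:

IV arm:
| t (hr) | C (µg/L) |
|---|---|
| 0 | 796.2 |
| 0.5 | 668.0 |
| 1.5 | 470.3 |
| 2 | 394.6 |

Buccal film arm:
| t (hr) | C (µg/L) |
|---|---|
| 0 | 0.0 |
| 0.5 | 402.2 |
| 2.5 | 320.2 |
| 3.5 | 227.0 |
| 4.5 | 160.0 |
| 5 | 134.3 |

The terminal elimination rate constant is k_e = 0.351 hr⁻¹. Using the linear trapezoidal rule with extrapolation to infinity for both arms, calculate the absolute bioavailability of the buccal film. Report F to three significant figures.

F = 0.512

Trapezoidal AUC_0→2 (IV):
  [0→0.5]: (796.2+668.0)/2 × 0.5 = 366.05
  [0.5→1.5]: (668.0+470.3)/2 × 1 = 569.15
  [1.5→2]: (470.3+394.6)/2 × 0.5 = 216.225
  Sum = 1151.425 µg/L·hr
IV tail: 394.6/0.351 = 1124.217; AUC_iv,0→∞ = 1151.425 + 1124.217 = 2275.642 µg/L·hr
Trapezoidal AUC_0→5 (buccal film):
  [0→0.5]: (0.0+402.2)/2 × 0.5 = 100.55
  [0.5→2.5]: (402.2+320.2)/2 × 2 = 722.4
  [2.5→3.5]: (320.2+227.0)/2 × 1 = 273.6
  [3.5→4.5]: (227.0+160.0)/2 × 1 = 193.5
  [4.5→5]: (160.0+134.3)/2 × 0.5 = 73.575
  Sum = 1363.625 µg/L·hr
buccal film tail: 134.3/0.351 = 382.621; AUC_ev,0→∞ = 1363.625 + 382.621 = 1746.246 µg/L·hr
F = (AUC_ev/D_ev)/(AUC_iv/D_iv) = (1746.246/300)/(2275.642/200) = 5.82082/11.37821 = 0.5116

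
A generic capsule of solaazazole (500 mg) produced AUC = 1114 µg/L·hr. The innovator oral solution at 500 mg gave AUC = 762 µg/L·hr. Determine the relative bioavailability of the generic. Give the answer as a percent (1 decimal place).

F_rel = (AUC_test/D_test) / (AUC_ref/D_ref)
      = (1114/500) / (762/500)
      = 2.228 / 1.524 = 1.4619 = 146.19%

F_rel = 146.2%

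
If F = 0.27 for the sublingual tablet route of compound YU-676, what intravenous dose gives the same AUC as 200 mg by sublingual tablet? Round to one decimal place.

D_iv = 54.0 mg

Systemic exposure from an extravascular dose = F × D_ev, so the equivalent IV dose is F × D_ev.
D_iv = F × D_ev = 0.27 × 200 = 54 mg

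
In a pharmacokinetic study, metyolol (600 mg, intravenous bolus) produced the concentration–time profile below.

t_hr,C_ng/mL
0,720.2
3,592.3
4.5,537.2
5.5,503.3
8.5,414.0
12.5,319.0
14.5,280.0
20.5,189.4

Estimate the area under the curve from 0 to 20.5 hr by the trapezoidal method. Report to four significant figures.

Trapezoidal AUC_0→20.5:
  [0→3]: (720.2+592.3)/2 × 3 = 1968.75
  [3→4.5]: (592.3+537.2)/2 × 1.5 = 847.125
  [4.5→5.5]: (537.2+503.3)/2 × 1 = 520.25
  [5.5→8.5]: (503.3+414.0)/2 × 3 = 1375.95
  [8.5→12.5]: (414.0+319.0)/2 × 4 = 1466.0
  [12.5→14.5]: (319.0+280.0)/2 × 2 = 599.0
  [14.5→20.5]: (280.0+189.4)/2 × 6 = 1408.2
  Sum = 8185.275 ng/mL·hr

AUC = 8185 ng/mL·hr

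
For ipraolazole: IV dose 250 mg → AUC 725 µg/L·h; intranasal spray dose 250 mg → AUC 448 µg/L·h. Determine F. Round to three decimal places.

F = (AUC_ev / D_ev) / (AUC_iv / D_iv)
  = (448/250) / (725/250)
  = 1.792 / 2.9 = 0.6179

F = 0.618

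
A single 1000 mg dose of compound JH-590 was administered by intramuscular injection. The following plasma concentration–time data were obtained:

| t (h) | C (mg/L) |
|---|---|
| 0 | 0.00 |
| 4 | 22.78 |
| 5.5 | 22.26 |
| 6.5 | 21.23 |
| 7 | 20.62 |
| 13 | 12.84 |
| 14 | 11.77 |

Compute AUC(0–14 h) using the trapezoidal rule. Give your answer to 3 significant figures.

Trapezoidal AUC_0→14:
  [0→4]: (0.00+22.78)/2 × 4 = 45.56
  [4→5.5]: (22.78+22.26)/2 × 1.5 = 33.78
  [5.5→6.5]: (22.26+21.23)/2 × 1 = 21.745
  [6.5→7]: (21.23+20.62)/2 × 0.5 = 10.4625
  [7→13]: (20.62+12.84)/2 × 6 = 100.38
  [13→14]: (12.84+11.77)/2 × 1 = 12.305
  Sum = 224.2325 mg/L·h

AUC = 224 mg/L·h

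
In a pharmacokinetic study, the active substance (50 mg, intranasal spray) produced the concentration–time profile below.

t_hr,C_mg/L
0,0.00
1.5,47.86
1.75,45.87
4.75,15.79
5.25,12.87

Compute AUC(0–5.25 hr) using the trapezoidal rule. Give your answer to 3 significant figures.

AUC = 147 mg/L·hr

Trapezoidal AUC_0→5.25:
  [0→1.5]: (0.00+47.86)/2 × 1.5 = 35.895
  [1.5→1.75]: (47.86+45.87)/2 × 0.25 = 11.71625
  [1.75→4.75]: (45.87+15.79)/2 × 3 = 92.49
  [4.75→5.25]: (15.79+12.87)/2 × 0.5 = 7.165
  Sum = 147.26625 mg/L·hr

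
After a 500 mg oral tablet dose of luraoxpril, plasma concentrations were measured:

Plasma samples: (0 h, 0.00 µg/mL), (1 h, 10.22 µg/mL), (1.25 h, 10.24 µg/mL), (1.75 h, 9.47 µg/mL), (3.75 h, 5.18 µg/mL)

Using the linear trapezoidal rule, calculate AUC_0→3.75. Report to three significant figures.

Trapezoidal AUC_0→3.75:
  [0→1]: (0.00+10.22)/2 × 1 = 5.11
  [1→1.25]: (10.22+10.24)/2 × 0.25 = 2.5575
  [1.25→1.75]: (10.24+9.47)/2 × 0.5 = 4.9275
  [1.75→3.75]: (9.47+5.18)/2 × 2 = 14.65
  Sum = 27.245 µg/mL·h

AUC = 27.2 µg/mL·h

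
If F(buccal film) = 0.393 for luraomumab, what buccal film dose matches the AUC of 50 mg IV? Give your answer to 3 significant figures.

D_buccal = 127 mg

For equal systemic exposure: F × D_ev = D_iv
D_ev = D_iv / F = 50 / 0.393 = 127.226 mg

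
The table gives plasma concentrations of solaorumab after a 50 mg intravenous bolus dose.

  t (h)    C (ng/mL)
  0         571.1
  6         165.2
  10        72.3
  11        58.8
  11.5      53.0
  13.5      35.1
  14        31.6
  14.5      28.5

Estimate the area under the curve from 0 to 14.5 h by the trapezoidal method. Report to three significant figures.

AUC = 2900 ng/mL·h

Trapezoidal AUC_0→14.5:
  [0→6]: (571.1+165.2)/2 × 6 = 2208.9
  [6→10]: (165.2+72.3)/2 × 4 = 475.0
  [10→11]: (72.3+58.8)/2 × 1 = 65.55
  [11→11.5]: (58.8+53.0)/2 × 0.5 = 27.95
  [11.5→13.5]: (53.0+35.1)/2 × 2 = 88.1
  [13.5→14]: (35.1+31.6)/2 × 0.5 = 16.675
  [14→14.5]: (31.6+28.5)/2 × 0.5 = 15.025
  Sum = 2897.2 ng/mL·h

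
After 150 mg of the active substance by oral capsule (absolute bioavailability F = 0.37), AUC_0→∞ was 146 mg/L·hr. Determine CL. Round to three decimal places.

CL = 0.380 L/hr

CL = F × Dose / AUC_0→∞
   = 0.37 × 150 / 146 = 0.380137 L/hr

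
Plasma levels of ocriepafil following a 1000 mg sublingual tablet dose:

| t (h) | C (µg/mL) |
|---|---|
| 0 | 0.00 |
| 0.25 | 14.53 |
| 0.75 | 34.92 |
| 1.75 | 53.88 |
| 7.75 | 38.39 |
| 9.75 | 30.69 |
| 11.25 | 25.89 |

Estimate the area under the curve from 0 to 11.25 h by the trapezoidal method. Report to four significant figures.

Trapezoidal AUC_0→11.25:
  [0→0.25]: (0.00+14.53)/2 × 0.25 = 1.81625
  [0.25→0.75]: (14.53+34.92)/2 × 0.5 = 12.3625
  [0.75→1.75]: (34.92+53.88)/2 × 1 = 44.4
  [1.75→7.75]: (53.88+38.39)/2 × 6 = 276.81
  [7.75→9.75]: (38.39+30.69)/2 × 2 = 69.08
  [9.75→11.25]: (30.69+25.89)/2 × 1.5 = 42.435
  Sum = 446.90375 µg/mL·h

AUC = 446.9 µg/mL·h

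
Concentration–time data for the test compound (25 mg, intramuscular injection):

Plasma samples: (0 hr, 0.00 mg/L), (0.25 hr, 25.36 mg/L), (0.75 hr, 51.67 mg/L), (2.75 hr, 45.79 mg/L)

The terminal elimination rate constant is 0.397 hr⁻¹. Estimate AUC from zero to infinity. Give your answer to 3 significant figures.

Trapezoidal AUC_0→2.75:
  [0→0.25]: (0.00+25.36)/2 × 0.25 = 3.17
  [0.25→0.75]: (25.36+51.67)/2 × 0.5 = 19.2575
  [0.75→2.75]: (51.67+45.79)/2 × 2 = 97.46
  Sum = 119.8875 mg/L·hr
Extrapolated tail: C_last / k_e = 45.79 / 0.397 = 115.340
AUC_0→∞ = 119.8875 + 115.340 = 235.2275 mg/L·hr

AUC = 235 mg/L·hr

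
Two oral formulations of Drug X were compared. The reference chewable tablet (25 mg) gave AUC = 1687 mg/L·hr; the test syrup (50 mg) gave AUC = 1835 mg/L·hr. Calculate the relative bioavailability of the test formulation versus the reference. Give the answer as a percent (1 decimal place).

F_rel = 54.4%

F_rel = (AUC_test/D_test) / (AUC_ref/D_ref)
      = (1835/50) / (1687/25)
      = 36.7 / 67.48 = 0.5439 = 54.39%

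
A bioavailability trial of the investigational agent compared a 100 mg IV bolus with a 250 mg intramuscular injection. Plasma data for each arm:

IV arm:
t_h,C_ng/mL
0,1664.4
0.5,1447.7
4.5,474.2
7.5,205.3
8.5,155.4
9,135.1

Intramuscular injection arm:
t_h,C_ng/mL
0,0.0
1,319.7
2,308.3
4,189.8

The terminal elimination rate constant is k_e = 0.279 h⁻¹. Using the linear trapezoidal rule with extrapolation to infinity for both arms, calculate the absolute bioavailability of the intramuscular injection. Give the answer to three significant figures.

F = 0.104

Trapezoidal AUC_0→9 (IV):
  [0→0.5]: (1664.4+1447.7)/2 × 0.5 = 778.025
  [0.5→4.5]: (1447.7+474.2)/2 × 4 = 3843.8
  [4.5→7.5]: (474.2+205.3)/2 × 3 = 1019.25
  [7.5→8.5]: (205.3+155.4)/2 × 1 = 180.35
  [8.5→9]: (155.4+135.1)/2 × 0.5 = 72.625
  Sum = 5894.05 ng/mL·h
IV tail: 135.1/0.279 = 484.229; AUC_iv,0→∞ = 5894.05 + 484.229 = 6378.279 ng/mL·h
Trapezoidal AUC_0→4 (intramuscular injection):
  [0→1]: (0.0+319.7)/2 × 1 = 159.85
  [1→2]: (319.7+308.3)/2 × 1 = 314.0
  [2→4]: (308.3+189.8)/2 × 2 = 498.1
  Sum = 971.95 ng/mL·h
intramuscular injection tail: 189.8/0.279 = 680.287; AUC_ev,0→∞ = 971.95 + 680.287 = 1652.237 ng/mL·h
F = (AUC_ev/D_ev)/(AUC_iv/D_iv) = (1652.237/250)/(6378.279/100) = 6.608948/63.78279 = 0.1036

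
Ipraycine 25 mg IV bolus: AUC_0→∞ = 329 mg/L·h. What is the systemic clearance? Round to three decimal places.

CL = 0.076 L/h

CL = Dose_iv / AUC_0→∞
   = 25 / 329 = 0.0759878 L/h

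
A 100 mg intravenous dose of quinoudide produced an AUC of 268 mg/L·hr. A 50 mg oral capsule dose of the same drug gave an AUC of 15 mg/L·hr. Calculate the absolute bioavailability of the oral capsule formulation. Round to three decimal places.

F = (AUC_ev / D_ev) / (AUC_iv / D_iv)
  = (15/50) / (268/100)
  = 0.3 / 2.68 = 0.1119

F = 0.112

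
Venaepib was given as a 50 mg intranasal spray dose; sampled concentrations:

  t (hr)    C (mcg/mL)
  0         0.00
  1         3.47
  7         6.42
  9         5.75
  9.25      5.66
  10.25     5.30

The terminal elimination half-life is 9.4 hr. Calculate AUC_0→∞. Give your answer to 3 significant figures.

AUC = 122 mcg/mL·hr

Trapezoidal AUC_0→10.25:
  [0→1]: (0.00+3.47)/2 × 1 = 1.735
  [1→7]: (3.47+6.42)/2 × 6 = 29.67
  [7→9]: (6.42+5.75)/2 × 2 = 12.17
  [9→9.25]: (5.75+5.66)/2 × 0.25 = 1.42625
  [9.25→10.25]: (5.66+5.30)/2 × 1 = 5.48
  Sum = 50.48125 mcg/mL·hr
k_e = ln2 / t½ = 0.693147 / 9.4 = 0.0737 hr^-1
Extrapolated tail: C_last / k_e = 5.30 / 0.0737 = 71.913
AUC_0→∞ = 50.48125 + 71.913 = 122.39425 mcg/mL·hr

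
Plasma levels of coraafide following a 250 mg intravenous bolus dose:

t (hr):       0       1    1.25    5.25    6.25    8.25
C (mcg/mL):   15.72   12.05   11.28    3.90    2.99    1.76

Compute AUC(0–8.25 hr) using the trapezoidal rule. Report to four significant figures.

Trapezoidal AUC_0→8.25:
  [0→1]: (15.72+12.05)/2 × 1 = 13.885
  [1→1.25]: (12.05+11.28)/2 × 0.25 = 2.91625
  [1.25→5.25]: (11.28+3.90)/2 × 4 = 30.36
  [5.25→6.25]: (3.90+2.99)/2 × 1 = 3.445
  [6.25→8.25]: (2.99+1.76)/2 × 2 = 4.75
  Sum = 55.35625 mcg/mL·hr

AUC = 55.36 mcg/mL·hr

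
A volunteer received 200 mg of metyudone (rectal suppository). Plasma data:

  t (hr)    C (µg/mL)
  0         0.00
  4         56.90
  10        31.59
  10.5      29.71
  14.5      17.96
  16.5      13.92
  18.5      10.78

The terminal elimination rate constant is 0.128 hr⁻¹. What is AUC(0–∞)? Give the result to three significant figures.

AUC = 631 µg/mL·hr

Trapezoidal AUC_0→18.5:
  [0→4]: (0.00+56.90)/2 × 4 = 113.8
  [4→10]: (56.90+31.59)/2 × 6 = 265.47
  [10→10.5]: (31.59+29.71)/2 × 0.5 = 15.325
  [10.5→14.5]: (29.71+17.96)/2 × 4 = 95.34
  [14.5→16.5]: (17.96+13.92)/2 × 2 = 31.88
  [16.5→18.5]: (13.92+10.78)/2 × 2 = 24.7
  Sum = 546.515 µg/mL·hr
Extrapolated tail: C_last / k_e = 10.78 / 0.128 = 84.219
AUC_0→∞ = 546.515 + 84.219 = 630.734 µg/mL·hr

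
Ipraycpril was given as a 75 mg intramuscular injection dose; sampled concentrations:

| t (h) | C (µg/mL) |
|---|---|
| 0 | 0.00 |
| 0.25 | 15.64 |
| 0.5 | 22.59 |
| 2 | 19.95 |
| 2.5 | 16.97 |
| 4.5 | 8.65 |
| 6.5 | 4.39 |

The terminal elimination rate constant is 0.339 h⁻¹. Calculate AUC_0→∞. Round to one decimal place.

AUC = 99.5 µg/mL·h

Trapezoidal AUC_0→6.5:
  [0→0.25]: (0.00+15.64)/2 × 0.25 = 1.955
  [0.25→0.5]: (15.64+22.59)/2 × 0.25 = 4.77875
  [0.5→2]: (22.59+19.95)/2 × 1.5 = 31.905
  [2→2.5]: (19.95+16.97)/2 × 0.5 = 9.23
  [2.5→4.5]: (16.97+8.65)/2 × 2 = 25.62
  [4.5→6.5]: (8.65+4.39)/2 × 2 = 13.04
  Sum = 86.52875 µg/mL·h
Extrapolated tail: C_last / k_e = 4.39 / 0.339 = 12.950
AUC_0→∞ = 86.52875 + 12.950 = 99.47875 µg/mL·h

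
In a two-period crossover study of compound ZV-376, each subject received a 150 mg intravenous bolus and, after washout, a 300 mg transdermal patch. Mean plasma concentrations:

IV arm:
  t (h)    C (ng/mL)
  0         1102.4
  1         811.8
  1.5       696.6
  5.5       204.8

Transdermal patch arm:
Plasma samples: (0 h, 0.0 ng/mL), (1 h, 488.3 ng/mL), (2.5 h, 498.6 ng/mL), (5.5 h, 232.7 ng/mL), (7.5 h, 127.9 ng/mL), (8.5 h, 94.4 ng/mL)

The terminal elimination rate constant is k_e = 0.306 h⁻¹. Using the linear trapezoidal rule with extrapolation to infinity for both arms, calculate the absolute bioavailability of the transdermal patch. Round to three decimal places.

F = 0.376

Trapezoidal AUC_0→5.5 (IV):
  [0→1]: (1102.4+811.8)/2 × 1 = 957.1
  [1→1.5]: (811.8+696.6)/2 × 0.5 = 377.1
  [1.5→5.5]: (696.6+204.8)/2 × 4 = 1802.8
  Sum = 3137.0 ng/mL·h
IV tail: 204.8/0.306 = 669.281; AUC_iv,0→∞ = 3137.0 + 669.281 = 3806.281 ng/mL·h
Trapezoidal AUC_0→8.5 (transdermal patch):
  [0→1]: (0.0+488.3)/2 × 1 = 244.15
  [1→2.5]: (488.3+498.6)/2 × 1.5 = 740.175
  [2.5→5.5]: (498.6+232.7)/2 × 3 = 1096.95
  [5.5→7.5]: (232.7+127.9)/2 × 2 = 360.6
  [7.5→8.5]: (127.9+94.4)/2 × 1 = 111.15
  Sum = 2553.025 ng/mL·h
transdermal patch tail: 94.4/0.306 = 308.497; AUC_ev,0→∞ = 2553.025 + 308.497 = 2861.522 ng/mL·h
F = (AUC_ev/D_ev)/(AUC_iv/D_iv) = (2861.522/300)/(3806.281/150) = 9.53841/25.3752 = 0.3759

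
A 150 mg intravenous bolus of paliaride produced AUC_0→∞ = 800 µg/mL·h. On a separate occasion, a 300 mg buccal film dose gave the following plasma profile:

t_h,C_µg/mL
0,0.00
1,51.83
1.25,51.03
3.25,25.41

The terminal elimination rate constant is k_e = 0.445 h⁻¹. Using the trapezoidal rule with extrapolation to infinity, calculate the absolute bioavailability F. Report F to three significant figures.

Trapezoidal AUC_0→3.25 (buccal film):
  [0→1]: (0.00+51.83)/2 × 1 = 25.915
  [1→1.25]: (51.83+51.03)/2 × 0.25 = 12.8575
  [1.25→3.25]: (51.03+25.41)/2 × 2 = 76.44
  Sum = 115.2125 µg/mL·h
Tail: C_last/k_e = 25.41/0.445 = 57.101
AUC_0→∞ (buccal film) = 115.2125 + 57.101 = 172.3135 µg/mL·h
F = (AUC_ev/D_ev)/(AUC_iv/D_iv) = (172.3135/300)/(800/150) = 0.574378/5.33333 = 0.1077

F = 0.108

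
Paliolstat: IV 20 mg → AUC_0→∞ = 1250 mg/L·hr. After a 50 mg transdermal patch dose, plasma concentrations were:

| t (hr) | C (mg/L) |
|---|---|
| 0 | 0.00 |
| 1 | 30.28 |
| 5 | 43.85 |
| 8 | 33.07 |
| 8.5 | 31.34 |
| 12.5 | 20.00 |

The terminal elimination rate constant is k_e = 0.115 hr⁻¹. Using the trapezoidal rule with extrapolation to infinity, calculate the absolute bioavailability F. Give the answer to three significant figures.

Trapezoidal AUC_0→12.5 (transdermal patch):
  [0→1]: (0.00+30.28)/2 × 1 = 15.14
  [1→5]: (30.28+43.85)/2 × 4 = 148.26
  [5→8]: (43.85+33.07)/2 × 3 = 115.38
  [8→8.5]: (33.07+31.34)/2 × 0.5 = 16.1025
  [8.5→12.5]: (31.34+20.00)/2 × 4 = 102.68
  Sum = 397.5625 mg/L·hr
Tail: C_last/k_e = 20.00/0.115 = 173.913
AUC_0→∞ (transdermal patch) = 397.5625 + 173.913 = 571.4755 mg/L·hr
F = (AUC_ev/D_ev)/(AUC_iv/D_iv) = (571.4755/50)/(1250/20) = 11.42951/62.5 = 0.1829

F = 0.183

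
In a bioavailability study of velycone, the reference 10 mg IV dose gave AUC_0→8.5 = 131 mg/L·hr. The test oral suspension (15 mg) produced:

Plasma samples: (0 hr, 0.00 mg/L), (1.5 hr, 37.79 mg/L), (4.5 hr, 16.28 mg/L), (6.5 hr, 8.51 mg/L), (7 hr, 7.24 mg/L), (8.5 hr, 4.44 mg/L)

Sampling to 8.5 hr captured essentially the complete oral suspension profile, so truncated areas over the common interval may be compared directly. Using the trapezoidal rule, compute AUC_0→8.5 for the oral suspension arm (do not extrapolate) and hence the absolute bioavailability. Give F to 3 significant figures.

F = 0.748

Trapezoidal AUC_0→8.5 (oral suspension):
  [0→1.5]: (0.00+37.79)/2 × 1.5 = 28.3425
  [1.5→4.5]: (37.79+16.28)/2 × 3 = 81.105
  [4.5→6.5]: (16.28+8.51)/2 × 2 = 24.79
  [6.5→7]: (8.51+7.24)/2 × 0.5 = 3.9375
  [7→8.5]: (7.24+4.44)/2 × 1.5 = 8.76
  Sum = 146.935 mg/L·hr
F = (AUC_ev/D_ev)/(AUC_iv/D_iv) = (146.935/15)/(131/10) = 9.79567/13.1 = 0.7478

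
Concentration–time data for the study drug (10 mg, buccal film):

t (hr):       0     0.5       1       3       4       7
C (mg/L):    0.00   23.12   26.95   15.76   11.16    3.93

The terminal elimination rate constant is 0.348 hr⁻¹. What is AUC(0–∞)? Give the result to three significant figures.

AUC = 108 mg/L·hr

Trapezoidal AUC_0→7:
  [0→0.5]: (0.00+23.12)/2 × 0.5 = 5.78
  [0.5→1]: (23.12+26.95)/2 × 0.5 = 12.5175
  [1→3]: (26.95+15.76)/2 × 2 = 42.71
  [3→4]: (15.76+11.16)/2 × 1 = 13.46
  [4→7]: (11.16+3.93)/2 × 3 = 22.635
  Sum = 97.1025 mg/L·hr
Extrapolated tail: C_last / k_e = 3.93 / 0.348 = 11.293
AUC_0→∞ = 97.1025 + 11.293 = 108.3955 mg/L·hr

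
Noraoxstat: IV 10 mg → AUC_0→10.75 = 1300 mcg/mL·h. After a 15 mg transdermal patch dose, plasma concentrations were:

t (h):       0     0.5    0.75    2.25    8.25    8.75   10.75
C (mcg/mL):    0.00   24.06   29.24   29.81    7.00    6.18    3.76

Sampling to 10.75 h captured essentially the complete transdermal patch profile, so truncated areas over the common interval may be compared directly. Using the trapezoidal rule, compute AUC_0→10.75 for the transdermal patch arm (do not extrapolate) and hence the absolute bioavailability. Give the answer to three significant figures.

F = 0.0926

Trapezoidal AUC_0→10.75 (transdermal patch):
  [0→0.5]: (0.00+24.06)/2 × 0.5 = 6.015
  [0.5→0.75]: (24.06+29.24)/2 × 0.25 = 6.6625
  [0.75→2.25]: (29.24+29.81)/2 × 1.5 = 44.2875
  [2.25→8.25]: (29.81+7.00)/2 × 6 = 110.43
  [8.25→8.75]: (7.00+6.18)/2 × 0.5 = 3.295
  [8.75→10.75]: (6.18+3.76)/2 × 2 = 9.94
  Sum = 180.63 mcg/mL·h
F = (AUC_ev/D_ev)/(AUC_iv/D_iv) = (180.63/15)/(1300/10) = 12.042/130 = 0.0926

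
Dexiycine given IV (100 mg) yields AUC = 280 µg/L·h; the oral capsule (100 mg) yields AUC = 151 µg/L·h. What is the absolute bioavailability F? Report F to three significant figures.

F = 0.539

F = (AUC_ev / D_ev) / (AUC_iv / D_iv)
  = (151/100) / (280/100)
  = 1.51 / 2.8 = 0.5393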